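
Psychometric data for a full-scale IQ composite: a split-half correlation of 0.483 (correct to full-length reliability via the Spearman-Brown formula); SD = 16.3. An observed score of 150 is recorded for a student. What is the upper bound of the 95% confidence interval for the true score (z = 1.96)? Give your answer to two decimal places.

r_full = 2·0.483 / (1 + 0.483) ≈ 0.6514
SEM = 16.3000 · √(1 − 0.6514) = 16.3000 · √0.3486 ≈ 16.3000 · 0.5904 ≈ 9.6241
Half-width = 1.96·9.6241 ≈ 18.8633
Upper bound: 150 + 18.8633 = 168.8633

168.86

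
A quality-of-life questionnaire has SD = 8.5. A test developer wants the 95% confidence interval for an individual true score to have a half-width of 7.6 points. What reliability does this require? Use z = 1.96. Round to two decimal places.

0.79

SEM needed = half-width / z = 7.6/1.96 ≈ 3.8776
r = 1 − (SEM / SD)² = 1 − (3.8776 / 8.5)² ≈ 1 − 0.2081 ≈ 0.7919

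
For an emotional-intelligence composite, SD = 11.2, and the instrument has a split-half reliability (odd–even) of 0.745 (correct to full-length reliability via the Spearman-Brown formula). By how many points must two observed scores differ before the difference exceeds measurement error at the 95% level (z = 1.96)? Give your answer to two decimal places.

11.87

r_full = 2·0.745 / (1 + 0.745) ≈ 0.8539
SEM = 11.2000 · √(1 − 0.8539) = 11.2000 · √0.1461 ≈ 11.2000 · 0.3823 ≈ 4.2814
Standard error of the difference = 4.2814·√2 ≈ 6.0549
Smallest detectable difference = 1.96·6.0549 ≈ 11.8676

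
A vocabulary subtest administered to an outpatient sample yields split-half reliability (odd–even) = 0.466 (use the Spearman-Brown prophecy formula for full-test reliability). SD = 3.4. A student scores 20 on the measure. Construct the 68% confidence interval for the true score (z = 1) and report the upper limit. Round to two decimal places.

22.05

Spearman-Brown: r = 2(0.466) / (1 + 0.466) = 0.932 / 1.466 ≃ 0.636
SEM = 3.400 · √(1 − 0.636) = 3.400 · √0.364 ≃ 3.400 · 0.604 ≃ 2.052
1 · SEM ≃ 2.052
Upper limit = 20 + 2.052 ≃ 22.052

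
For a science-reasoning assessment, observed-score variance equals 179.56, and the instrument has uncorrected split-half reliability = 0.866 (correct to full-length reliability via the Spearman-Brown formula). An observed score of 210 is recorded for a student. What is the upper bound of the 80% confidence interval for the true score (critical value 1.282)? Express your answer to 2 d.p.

214.60

SD = √179.56 ≈ 13.40000
Spearman-Brown: r = 2(0.866) / (1 + 0.866) = 1.73200 / 1.86600 ≈ 0.92819
SEM = 13.40000*√(1 − 0.92819) ≈ 3.59088
1.282 * SEM ≈ 4.60351
Upper limit = 210 + 4.60351 ≈ 214.60351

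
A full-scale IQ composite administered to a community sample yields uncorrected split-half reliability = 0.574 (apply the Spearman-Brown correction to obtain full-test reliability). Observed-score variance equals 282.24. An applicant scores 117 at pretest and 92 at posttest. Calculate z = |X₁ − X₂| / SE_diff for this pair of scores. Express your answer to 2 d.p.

2.02

SD = √282.24 ≈ 16.800
Spearman-Brown: r = 2(0.574) / (1 + 0.574) = 1.148 / 1.574 ≈ 0.729
SEM = 16.800 · √(1 − 0.729) = 16.800 · √0.271 ≈ 16.800 · 0.520 ≈ 8.740
Standard error of the difference = 8.740·√2 ≈ 12.360
z = 25 / 12.360 ≈ 2.023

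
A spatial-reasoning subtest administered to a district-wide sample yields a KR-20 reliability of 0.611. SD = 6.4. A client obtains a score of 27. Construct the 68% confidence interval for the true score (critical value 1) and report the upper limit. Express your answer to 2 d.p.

30.99

The standard error of measurement is 6.4000·√(1 − 0.6110) ≈ 6.4000·0.6237 ≈ 3.9917.
Half-width = 1·3.9917 ≈ 3.9917
Upper bound: 27 + 3.9917 = 30.9917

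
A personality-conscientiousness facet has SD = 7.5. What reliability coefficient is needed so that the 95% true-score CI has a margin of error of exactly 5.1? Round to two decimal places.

0.88

SEM needed = half-width / z = 5.1/1.96 ≈ 2.6020
Required reliability = 1 − (SEM/SD)² = 1 − 0.1204 ≈ 0.8796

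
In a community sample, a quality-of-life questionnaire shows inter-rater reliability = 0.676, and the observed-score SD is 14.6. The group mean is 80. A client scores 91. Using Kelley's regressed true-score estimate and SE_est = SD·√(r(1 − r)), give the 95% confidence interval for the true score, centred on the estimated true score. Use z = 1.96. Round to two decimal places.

[74.04, 100.83]

T̂ = r·X + (1 − r)·M = 0.676·91 + 0.324·80 = 61.516 + 25.920 ≈ 87.436
SE_est = 14.600·√(0.676·0.324) ≈ 6.833
CI = 87.436 ± 1.96 · 6.833 → [74.044, 100.828]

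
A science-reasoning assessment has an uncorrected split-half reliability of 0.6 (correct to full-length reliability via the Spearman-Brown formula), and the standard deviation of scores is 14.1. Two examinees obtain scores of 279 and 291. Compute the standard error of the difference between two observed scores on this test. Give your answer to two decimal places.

9.97

Spearman-Brown: r = 2(0.6) / (1 + 0.6) = 1.20000 / 1.60000 ≈ 0.75000
SEM = 14.10000*√(1 − 0.75000) ≈ 7.05000
SE_diff = SEM * √2 ≈ 7.05000 * 1.41421 ≈ 9.97021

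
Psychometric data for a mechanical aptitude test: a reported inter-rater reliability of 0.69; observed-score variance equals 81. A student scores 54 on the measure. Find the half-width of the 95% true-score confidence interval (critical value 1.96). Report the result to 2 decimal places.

9.82

SD = √81 ≃ 9.000
SEM = 9.000×√(1 − 0.690) ≃ 5.011
1.96 × SEM ≃ 9.822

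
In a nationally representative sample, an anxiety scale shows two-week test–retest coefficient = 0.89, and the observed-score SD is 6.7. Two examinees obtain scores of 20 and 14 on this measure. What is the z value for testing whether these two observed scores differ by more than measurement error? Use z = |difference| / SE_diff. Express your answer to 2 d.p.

SEM = 6.7000 · √(1 − 0.8900) = 6.7000 · √0.1100 ≈ 6.7000 · 0.3317 ≈ 2.2221
SE_diff = SEM · √2 ≈ 2.2221 · 1.4142 ≈ 3.1426
z = |20 − 14| / 3.1426 = 6 / 3.1426 ≈ 1.9093

1.91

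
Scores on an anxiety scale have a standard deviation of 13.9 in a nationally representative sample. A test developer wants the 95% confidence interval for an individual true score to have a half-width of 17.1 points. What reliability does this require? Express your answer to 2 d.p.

0.61

Required SEM = 17.1 / 1.96 ≈ 8.724
r = 1 − (8.724/13.9)² ≈ 1 − 0.394 ≈ 0.606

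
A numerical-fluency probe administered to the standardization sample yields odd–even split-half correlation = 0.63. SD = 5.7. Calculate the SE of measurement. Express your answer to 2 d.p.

Spearman-Brown: r = 2(0.63) / (1 + 0.63) = 1.2600 / 1.6300 ≈ 0.7730
SEM = 5.7000·√(1 − 0.7730) ≈ 2.7157

2.72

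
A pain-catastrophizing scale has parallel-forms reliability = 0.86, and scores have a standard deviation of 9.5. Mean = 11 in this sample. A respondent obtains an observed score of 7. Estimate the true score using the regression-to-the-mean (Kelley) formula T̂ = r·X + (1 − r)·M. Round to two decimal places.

T̂ = r·X + (1 − r)·M = 0.860·7 + 0.140·11 = 6.020 + 1.540 ≈ 7.560

7.56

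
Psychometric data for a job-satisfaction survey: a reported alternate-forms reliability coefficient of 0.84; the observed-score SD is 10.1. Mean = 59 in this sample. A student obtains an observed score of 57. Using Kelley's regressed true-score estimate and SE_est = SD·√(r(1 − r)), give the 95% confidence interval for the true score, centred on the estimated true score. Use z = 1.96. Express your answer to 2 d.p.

T̂ = 0.8400(57) + 0.1600(59) ≈ 57.3200
SE_est = SD × √(r(1 − r)) = 10.1000 × √0.1344 ≈ 10.1000 × 0.3666 ≈ 3.7027
CI = 57.3200 ± 1.96 × 3.7027 → [50.0627, 64.5773]

[50.06, 64.58]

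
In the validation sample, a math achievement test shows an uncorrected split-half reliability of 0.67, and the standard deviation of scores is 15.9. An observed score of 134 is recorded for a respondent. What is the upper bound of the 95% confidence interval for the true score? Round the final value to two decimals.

Spearman-Brown: r = 2(0.67) / (1 + 0.67) = 1.3400 / 1.6700 ≃ 0.8024
The standard error of measurement is 15.9000×√(1 − 0.8024) ≃ 15.9000×0.4445 ≃ 7.0680.
1.96 × SEM ≃ 13.8533
Upper bound: 134 + 13.8533 = 147.8533

147.85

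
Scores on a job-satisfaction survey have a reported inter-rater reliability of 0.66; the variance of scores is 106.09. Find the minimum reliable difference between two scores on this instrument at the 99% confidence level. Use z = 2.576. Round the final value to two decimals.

21.88

SD = √106.09 ≃ 10.3000
The standard error of measurement is 10.3000·√(1 − 0.6600) ≃ 10.3000·0.5831 ≃ 6.0059.
SE_diff = SEM · √2 ≃ 6.0059 · 1.4142 ≃ 8.4936
Smallest detectable difference = 2.576·8.4936 ≃ 21.8795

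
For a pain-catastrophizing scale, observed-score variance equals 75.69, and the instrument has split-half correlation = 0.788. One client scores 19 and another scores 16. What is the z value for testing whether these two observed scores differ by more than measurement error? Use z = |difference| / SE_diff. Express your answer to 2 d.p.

SD = √75.69 = 8.70000
Full-length reliability (Spearman-Brown) = 2(0.788)/(1+0.788) ≈ 0.88143
SEM = 8.70000 × √(1 − 0.88143) = 8.70000 × √0.11857 ≈ 8.70000 × 0.34434 ≈ 2.99574
SE_diff = √2 × SEM ≈ 4.23661
z = 3 / 4.23661 ≈ 0.70811

0.71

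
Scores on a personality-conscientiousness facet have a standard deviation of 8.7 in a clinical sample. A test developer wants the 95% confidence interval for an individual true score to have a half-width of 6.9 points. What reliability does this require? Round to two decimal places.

0.84

Required SEM = 6.9 / 1.96 ≈ 3.520
r = 1 − (SEM / SD)² = 1 − (3.520 / 8.7)² ≈ 1 − 0.164 ≈ 0.836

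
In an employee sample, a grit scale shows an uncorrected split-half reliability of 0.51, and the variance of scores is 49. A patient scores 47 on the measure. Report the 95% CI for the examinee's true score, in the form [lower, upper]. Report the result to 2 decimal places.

[39.18, 54.82]

SD = √49 ≃ 7.000
r_full = 2·0.51 / (1 + 0.51) ≃ 0.675
SEM = 7.000*√(1 − 0.675) ≃ 3.988
1.96 * SEM ≃ 7.816
CI = 47 ± 7.816 → [39.184, 54.816]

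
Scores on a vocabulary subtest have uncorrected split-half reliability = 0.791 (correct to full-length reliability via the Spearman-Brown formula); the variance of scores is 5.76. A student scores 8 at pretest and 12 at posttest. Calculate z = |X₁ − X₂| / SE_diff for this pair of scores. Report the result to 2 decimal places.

SD = √5.76 = 2.4000
Full-length reliability (Spearman-Brown) = 2(0.791)/(1+0.791) ≈ 0.8833
SEM = 2.4000 · √(1 − 0.8833) = 2.4000 · √0.1167 ≈ 2.4000 · 0.3416 ≈ 0.8199
SE_diff = √2 · SEM ≈ 1.1594
z = |8 − 12| / 1.1594 = 4 / 1.1594 ≈ 3.4499

3.45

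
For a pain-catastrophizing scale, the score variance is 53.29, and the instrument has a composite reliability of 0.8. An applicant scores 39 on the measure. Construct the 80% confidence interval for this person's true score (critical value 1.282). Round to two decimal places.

[34.81, 43.19]

σ = 53.29^(1/2) = 7.3000
The standard error of measurement is 7.3000×√(1 − 0.8000) ≈ 7.3000×0.4472 ≈ 3.2647.
Half-width = 1.282×3.2647 ≈ 4.1853
CI = 39 ± 4.1853 → [34.8147, 43.1853]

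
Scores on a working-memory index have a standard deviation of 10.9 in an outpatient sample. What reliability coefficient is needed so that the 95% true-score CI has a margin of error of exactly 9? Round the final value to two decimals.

0.82

Required SEM = 9 / 1.96 ≈ 4.592
r = 1 − (SEM / SD)² = 1 − (4.592 / 10.9)² ≈ 1 − 0.177 ≈ 0.823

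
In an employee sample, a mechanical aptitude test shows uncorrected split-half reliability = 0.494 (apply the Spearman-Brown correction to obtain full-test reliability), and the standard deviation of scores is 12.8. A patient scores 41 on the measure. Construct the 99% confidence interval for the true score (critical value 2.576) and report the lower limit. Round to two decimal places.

21.81

r_full = 2·0.494 / (1 + 0.494) ≃ 0.661
SEM = 12.800*√(1 − 0.661) ≃ 7.449
Margin = 2.576 * 7.449 ≃ 19.189
Lower bound: 41 − 19.189 = 21.811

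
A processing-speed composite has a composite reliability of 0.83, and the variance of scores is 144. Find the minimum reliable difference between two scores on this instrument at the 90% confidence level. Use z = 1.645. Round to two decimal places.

SD = √144 = 12.00000
SEM = 12.00000 * √(1 − 0.83000) = 12.00000 * √0.17000 ≈ 12.00000 * 0.41231 ≈ 4.94773
Standard error of the difference = 4.94773·√2 ≈ 6.99714
Minimum reliable difference = 1.645 * SE_diff ≈ 1.645 * 6.99714 ≈ 11.51030

11.51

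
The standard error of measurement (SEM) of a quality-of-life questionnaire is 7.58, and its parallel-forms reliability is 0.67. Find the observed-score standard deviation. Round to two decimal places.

σ = SEM·(1 − r)^(−1/2) ≈ 7.58*1.74078 ≈ 13.19509

13.20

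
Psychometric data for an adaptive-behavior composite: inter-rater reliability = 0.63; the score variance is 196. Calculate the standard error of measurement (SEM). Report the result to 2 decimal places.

SD = √196 ≃ 14.000
SEM = 14.000 · √(1 − 0.630) = 14.000 · √0.370 ≃ 14.000 · 0.608 ≃ 8.516

8.52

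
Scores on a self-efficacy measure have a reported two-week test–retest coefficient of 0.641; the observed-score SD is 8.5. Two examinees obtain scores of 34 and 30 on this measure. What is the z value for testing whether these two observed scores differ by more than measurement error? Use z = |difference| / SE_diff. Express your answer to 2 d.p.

0.56

The standard error of measurement is 8.5000×√(1 − 0.6410) ≈ 8.5000×0.5992 ≈ 5.0929.
SE_diff = √2 × SEM ≈ 7.2025
z = 4 / 7.2025 ≈ 0.5554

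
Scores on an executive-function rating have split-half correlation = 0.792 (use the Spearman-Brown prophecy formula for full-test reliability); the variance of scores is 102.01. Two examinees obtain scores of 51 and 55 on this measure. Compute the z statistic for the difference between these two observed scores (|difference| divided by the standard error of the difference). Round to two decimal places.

σ = 102.01^(1/2) = 10.100
Spearman-Brown: r = 2(0.792) / (1 + 0.792) = 1.584 / 1.792 ≈ 0.884
SEM = 10.100·√(1 − 0.884) ≈ 3.441
SE_diff = SEM · √2 ≈ 3.441 · 1.414 ≈ 4.866
z = 4 / 4.866 ≈ 0.822

0.82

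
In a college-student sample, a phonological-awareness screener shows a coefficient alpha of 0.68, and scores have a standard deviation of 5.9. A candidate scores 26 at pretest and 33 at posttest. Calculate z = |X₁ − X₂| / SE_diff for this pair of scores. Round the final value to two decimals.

1.48

SEM = 5.9000 * √(1 − 0.6800) = 5.9000 * √0.3200 ≈ 5.9000 * 0.5657 ≈ 3.3375
SE_diff = SEM * √2 ≈ 3.3375 * 1.4142 ≈ 4.7200
z = |26 − 33| / 4.7200 = 7 / 4.7200 ≈ 1.4831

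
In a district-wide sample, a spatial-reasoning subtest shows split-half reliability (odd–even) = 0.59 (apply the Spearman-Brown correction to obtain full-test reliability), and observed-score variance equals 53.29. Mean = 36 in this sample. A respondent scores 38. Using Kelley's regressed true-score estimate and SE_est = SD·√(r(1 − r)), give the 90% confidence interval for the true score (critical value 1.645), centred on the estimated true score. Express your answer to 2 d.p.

σ = 53.29^(1/2) = 7.3000
r_full = 2·0.59 / (1 + 0.59) ≈ 0.7421
T̂ = r·X + (1 − r)·M = 0.7421×38 + 0.2579×36 ≈ 28.2013 + 9.2830 ≈ 37.4843
SE_est = SD × √(r(1 − r)) = 7.3000 × √0.1914 ≈ 7.3000 × 0.4375 ≈ 3.1934
CI = 37.4843 ± 1.645 × 3.1934 → [32.2311, 42.7375]

[32.23, 42.74]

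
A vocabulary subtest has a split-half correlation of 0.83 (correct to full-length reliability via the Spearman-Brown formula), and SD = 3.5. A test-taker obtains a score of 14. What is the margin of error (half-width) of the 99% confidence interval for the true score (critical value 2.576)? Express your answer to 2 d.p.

r_full = 2·0.83 / (1 + 0.83) ≈ 0.907
The standard error of measurement is 3.500×√(1 − 0.907) ≈ 3.500×0.305 ≈ 1.067.
Half-width = 2.576×1.067 ≈ 2.748

2.75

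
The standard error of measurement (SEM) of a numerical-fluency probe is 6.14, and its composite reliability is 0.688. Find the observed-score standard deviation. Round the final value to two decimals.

10.99

SD = 6.14 / √(1 − 0.688) ≃ 10.9924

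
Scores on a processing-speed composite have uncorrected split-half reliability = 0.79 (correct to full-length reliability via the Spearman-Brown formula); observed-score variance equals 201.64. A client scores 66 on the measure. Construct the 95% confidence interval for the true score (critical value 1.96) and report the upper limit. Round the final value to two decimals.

SD = √201.64 = 14.200
Spearman-Brown: r = 2(0.79) / (1 + 0.79) = 1.580 / 1.790 ≈ 0.883
SEM = 14.200 · √(1 − 0.883) = 14.200 · √0.117 ≈ 14.200 · 0.343 ≈ 4.864
Half-width = 1.96·4.864 ≈ 9.533
Upper bound: 66 + 9.533 = 75.533

75.53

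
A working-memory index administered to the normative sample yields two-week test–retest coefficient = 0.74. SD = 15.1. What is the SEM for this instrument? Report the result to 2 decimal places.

7.70

SEM = 15.10000*√(1 − 0.74000) ≈ 7.69952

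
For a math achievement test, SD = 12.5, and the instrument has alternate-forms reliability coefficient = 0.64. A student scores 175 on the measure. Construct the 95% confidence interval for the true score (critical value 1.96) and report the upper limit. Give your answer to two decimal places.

189.70

SEM = 12.5000 × √(1 − 0.6400) = 12.5000 × √0.3600 ≈ 12.5000 × 0.6000 ≈ 7.5000
Half-width = 1.96×7.5000 ≈ 14.7000
Upper limit = 175 + 14.7000 ≈ 189.7000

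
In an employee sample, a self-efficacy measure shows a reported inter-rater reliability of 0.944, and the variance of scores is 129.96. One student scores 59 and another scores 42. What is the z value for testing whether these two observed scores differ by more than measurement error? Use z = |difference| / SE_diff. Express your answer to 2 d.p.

4.46

SD = √129.96 = 11.4000
SEM = 11.4000 · √(1 − 0.9440) = 11.4000 · √0.0560 ≈ 11.4000 · 0.2366 ≈ 2.6977
SE_diff = √2 · SEM ≈ 3.8152
z = 17 / 3.8152 ≈ 4.4559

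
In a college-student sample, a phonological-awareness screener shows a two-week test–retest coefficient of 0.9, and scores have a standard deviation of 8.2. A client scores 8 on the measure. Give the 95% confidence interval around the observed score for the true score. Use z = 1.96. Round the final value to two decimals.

[2.92, 13.08]

SEM = 8.20000·√(1 − 0.90000) ≈ 2.59307
1.96 · SEM ≈ 5.08241
Interval: (2.91759, 13.08241)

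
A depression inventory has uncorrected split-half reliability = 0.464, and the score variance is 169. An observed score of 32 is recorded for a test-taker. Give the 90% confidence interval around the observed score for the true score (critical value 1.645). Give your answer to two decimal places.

[19.06, 44.94]

σ = 169^(1/2) = 13.000
r_full = 2·0.464 / (1 + 0.464) ≃ 0.634
SEM = 13.000×√(1 − 0.634) ≃ 7.866
1.645 × SEM ≃ 12.940
90% CI: 32 ± 12.940 = [19.060, 44.940]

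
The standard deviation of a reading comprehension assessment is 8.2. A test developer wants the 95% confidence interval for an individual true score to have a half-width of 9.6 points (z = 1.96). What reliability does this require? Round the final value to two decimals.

0.64

SEM needed = half-width / z = 9.6/1.96 ≈ 4.898
r = 1 − (SEM / SD)² = 1 − (4.898 / 8.2)² ≈ 1 − 0.357 ≈ 0.643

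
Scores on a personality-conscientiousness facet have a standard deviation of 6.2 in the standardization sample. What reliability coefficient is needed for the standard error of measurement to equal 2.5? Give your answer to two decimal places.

r = 1 − (2.50000/6.2)² ≃ 1 − 0.16259 ≃ 0.83741

0.84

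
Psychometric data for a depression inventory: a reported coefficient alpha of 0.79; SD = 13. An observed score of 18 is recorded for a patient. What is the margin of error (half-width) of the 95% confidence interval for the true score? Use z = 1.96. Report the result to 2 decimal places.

11.68

SEM = 13.000 * √(1 − 0.790) = 13.000 * √0.210 ≃ 13.000 * 0.458 ≃ 5.957
Margin = 1.96 * 5.957 ≃ 11.676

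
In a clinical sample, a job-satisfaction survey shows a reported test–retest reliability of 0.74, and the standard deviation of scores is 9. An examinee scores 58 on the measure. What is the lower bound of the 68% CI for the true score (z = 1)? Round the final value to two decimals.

53.41

The standard error of measurement is 9.0000×√(1 − 0.7400) ≈ 9.0000×0.5099 ≈ 4.5891.
1 × SEM ≈ 4.5891
Lower limit = 58 − 4.5891 ≈ 53.4109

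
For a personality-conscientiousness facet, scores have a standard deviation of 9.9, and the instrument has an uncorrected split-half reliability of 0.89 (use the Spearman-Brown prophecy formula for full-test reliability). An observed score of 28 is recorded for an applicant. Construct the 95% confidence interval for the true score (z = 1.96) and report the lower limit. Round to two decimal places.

23.32

r_full = 2·0.89 / (1 + 0.89) ≈ 0.9418
SEM = 9.9000 * √(1 − 0.9418) = 9.9000 * √0.0582 ≈ 9.9000 * 0.2412 ≈ 2.3884
1.96 * SEM ≈ 4.6812
Lower limit = 28 − 4.6812 ≈ 23.3188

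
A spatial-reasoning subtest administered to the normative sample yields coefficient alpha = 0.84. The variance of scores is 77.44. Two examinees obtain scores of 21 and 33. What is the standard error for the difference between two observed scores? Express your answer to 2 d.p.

4.98

SD = √77.44 ≃ 8.8000
SEM = 8.8000×√(1 − 0.8400) ≃ 3.5200
Standard error of the difference = 3.5200·√2 ≃ 4.9780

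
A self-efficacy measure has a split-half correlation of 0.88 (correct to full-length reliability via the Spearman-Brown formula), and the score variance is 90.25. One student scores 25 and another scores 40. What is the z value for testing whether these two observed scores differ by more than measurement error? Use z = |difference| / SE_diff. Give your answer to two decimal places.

4.42

SD = √90.25 ≃ 9.5000
Spearman-Brown: r = 2(0.88) / (1 + 0.88) = 1.7600 / 1.8800 ≃ 0.9362
SEM = 9.5000*√(1 − 0.9362) ≃ 2.4001
Standard error of the difference = 2.4001·√2 ≃ 3.3943
z = 15 / 3.3943 ≃ 4.4192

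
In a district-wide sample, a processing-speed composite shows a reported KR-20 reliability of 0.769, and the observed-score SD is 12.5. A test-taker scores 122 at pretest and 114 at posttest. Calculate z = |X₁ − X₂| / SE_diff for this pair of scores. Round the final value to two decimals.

0.94

SEM = 12.50000 * √(1 − 0.76900) = 12.50000 * √0.23100 ≈ 12.50000 * 0.48062 ≈ 6.00781
SE_diff = √2 * SEM ≈ 8.49632
z = 8 / 8.49632 ≈ 0.94158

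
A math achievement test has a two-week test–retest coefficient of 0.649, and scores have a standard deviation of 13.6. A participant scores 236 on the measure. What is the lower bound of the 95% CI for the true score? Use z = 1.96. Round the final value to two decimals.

SEM = 13.600 · √(1 − 0.649) = 13.600 · √0.351 ≈ 13.600 · 0.592 ≈ 8.057
1.96 · SEM ≈ 15.792
Lower bound: 236 − 15.792 = 220.208

220.21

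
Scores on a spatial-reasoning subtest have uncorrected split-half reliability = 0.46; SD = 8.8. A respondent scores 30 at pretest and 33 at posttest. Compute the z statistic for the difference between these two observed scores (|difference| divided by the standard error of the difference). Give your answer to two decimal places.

0.40

Spearman-Brown: r = 2(0.46) / (1 + 0.46) = 0.9200 / 1.4600 ≈ 0.6301
SEM = 8.8000 · √(1 − 0.6301) = 8.8000 · √0.3699 ≈ 8.8000 · 0.6082 ≈ 5.3518
SE_diff = SEM · √2 ≈ 5.3518 · 1.4142 ≈ 7.5686
z = |30 − 33| / 7.5686 = 3 / 7.5686 ≈ 0.3964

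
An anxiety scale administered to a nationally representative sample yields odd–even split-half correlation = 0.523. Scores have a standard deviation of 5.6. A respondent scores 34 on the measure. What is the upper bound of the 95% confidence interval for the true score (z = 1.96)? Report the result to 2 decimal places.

Full-length reliability (Spearman-Brown) = 2(0.523)/(1+0.523) ≈ 0.6868
The standard error of measurement is 5.6000×√(1 − 0.6868) ≈ 5.6000×0.5596 ≈ 3.1340.
1.96 × SEM ≈ 6.1426
Upper bound: 34 + 6.1426 = 40.1426

40.14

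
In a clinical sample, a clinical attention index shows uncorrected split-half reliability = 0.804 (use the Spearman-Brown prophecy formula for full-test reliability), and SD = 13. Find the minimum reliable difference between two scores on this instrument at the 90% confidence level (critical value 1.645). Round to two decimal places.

9.97

Full-length reliability (Spearman-Brown) = 2(0.804)/(1+0.804) ≈ 0.891
The standard error of measurement is 13.000*√(1 − 0.891) ≈ 13.000*0.330 ≈ 4.285.
SE_diff = SEM * √2 ≈ 4.285 * 1.414 ≈ 6.060
Minimum reliable difference = 1.645 * SE_diff ≈ 1.645 * 6.060 ≈ 9.969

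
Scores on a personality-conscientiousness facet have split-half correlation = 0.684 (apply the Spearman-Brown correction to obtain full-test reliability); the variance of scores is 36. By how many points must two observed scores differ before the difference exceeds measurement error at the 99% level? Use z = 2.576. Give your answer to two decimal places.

9.47

SD = √36 = 6.0000
r_full = 2·0.684 / (1 + 0.684) ≈ 0.8124
SEM = 6.0000 × √(1 − 0.8124) = 6.0000 × √0.1876 ≈ 6.0000 × 0.4332 ≈ 2.5991
SE_diff = SEM × √2 ≈ 2.5991 × 1.4142 ≈ 3.6757
Smallest detectable difference = 2.576×3.6757 ≈ 9.4686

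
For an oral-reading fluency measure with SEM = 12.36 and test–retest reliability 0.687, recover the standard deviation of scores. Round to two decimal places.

22.09

σ = SEM·(1 − r)^(−1/2) ≈ 12.36·1.78743 ≈ 22.09257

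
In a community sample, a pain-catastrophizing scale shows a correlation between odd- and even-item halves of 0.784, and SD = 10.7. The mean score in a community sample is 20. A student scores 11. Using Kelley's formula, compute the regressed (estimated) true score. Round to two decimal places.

Spearman-Brown: r = 2(0.784) / (1 + 0.784) = 1.568 / 1.784 ≃ 0.879
T̂ = r·X + (1 − r)·M = 0.879*11 + 0.121*20 ≃ 9.668 + 2.422 ≃ 12.090

12.09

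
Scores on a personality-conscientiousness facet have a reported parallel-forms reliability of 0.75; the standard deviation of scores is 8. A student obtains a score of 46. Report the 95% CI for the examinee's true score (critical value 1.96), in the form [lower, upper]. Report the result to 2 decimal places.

[38.16, 53.84]

The standard error of measurement is 8.00000*√(1 − 0.75000) ≈ 8.00000*0.50000 ≈ 4.00000.
1.96 * SEM ≈ 7.84000
CI = 46 ± 7.84000 → [38.16000, 53.84000]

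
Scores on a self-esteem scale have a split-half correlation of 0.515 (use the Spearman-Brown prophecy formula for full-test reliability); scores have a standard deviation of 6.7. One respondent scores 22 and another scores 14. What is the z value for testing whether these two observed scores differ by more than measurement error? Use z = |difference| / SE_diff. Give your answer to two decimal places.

1.49

Full-length reliability (Spearman-Brown) = 2(0.515)/(1+0.515) ≃ 0.680
SEM = 6.700 * √(1 − 0.680) = 6.700 * √0.320 ≃ 6.700 * 0.566 ≃ 3.791
Standard error of the difference = 3.791·√2 ≃ 5.361
z = 8 / 5.361 ≃ 1.492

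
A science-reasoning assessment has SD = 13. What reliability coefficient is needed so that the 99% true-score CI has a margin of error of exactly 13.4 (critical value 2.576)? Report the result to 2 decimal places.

0.84

SEM needed = half-width / z = 13.4/2.576 ≈ 5.2019
Required reliability = 1 − (SEM/SD)² = 1 − 0.1601 ≈ 0.8399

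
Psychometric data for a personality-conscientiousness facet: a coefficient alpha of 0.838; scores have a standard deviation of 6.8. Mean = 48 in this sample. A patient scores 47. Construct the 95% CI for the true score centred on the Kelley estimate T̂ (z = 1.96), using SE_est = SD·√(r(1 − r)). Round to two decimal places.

[42.25, 52.07]

T̂ = 0.8380(47) + 0.1620(48) ≈ 47.1620
SE_est = SD · √(r(1 − r)) = 6.8000 · √0.1358 ≈ 6.8000 · 0.3685 ≈ 2.5055
95% CI: 47.1620 ± 4.9107 ≈ (42.2513, 52.0727)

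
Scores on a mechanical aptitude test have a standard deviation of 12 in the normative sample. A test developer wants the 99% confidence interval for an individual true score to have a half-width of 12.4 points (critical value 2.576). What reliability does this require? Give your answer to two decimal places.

Required SEM = 12.4 / 2.576 ≃ 4.81366
Required reliability = 1 − (SEM/SD)² = 1 − 0.16091 ≃ 0.83909

0.84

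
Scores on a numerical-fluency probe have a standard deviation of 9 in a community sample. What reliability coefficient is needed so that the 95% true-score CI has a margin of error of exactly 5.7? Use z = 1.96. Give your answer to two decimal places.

Required SEM = 5.7 / 1.96 ≈ 2.9082
r = 1 − (2.9082/9)² ≈ 1 − 0.1044 ≈ 0.8956

0.90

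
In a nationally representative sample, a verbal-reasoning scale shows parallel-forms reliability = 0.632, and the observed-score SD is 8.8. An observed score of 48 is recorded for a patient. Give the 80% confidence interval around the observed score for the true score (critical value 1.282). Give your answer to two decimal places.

[41.16, 54.84]

The standard error of measurement is 8.8000×√(1 − 0.6320) ≈ 8.8000×0.6066 ≈ 5.3383.
1.282 × SEM ≈ 6.8438
CI = 48 ± 6.8438 → [41.1562, 54.8438]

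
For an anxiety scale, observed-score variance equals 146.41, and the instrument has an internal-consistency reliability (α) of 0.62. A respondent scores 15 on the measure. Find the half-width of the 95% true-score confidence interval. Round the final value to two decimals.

SD = √146.41 = 12.1000
SEM = 12.1000 * √(1 − 0.6200) = 12.1000 * √0.3800 ≃ 12.1000 * 0.6164 ≃ 7.4589
1.96 * SEM ≃ 14.6195

14.62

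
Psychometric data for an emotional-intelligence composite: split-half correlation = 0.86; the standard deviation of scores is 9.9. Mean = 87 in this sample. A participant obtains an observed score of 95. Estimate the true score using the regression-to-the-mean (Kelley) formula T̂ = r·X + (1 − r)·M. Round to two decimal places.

Spearman-Brown: r = 2(0.86) / (1 + 0.86) = 1.7200 / 1.8600 ≃ 0.9247
T̂ = r·X + (1 − r)·M = 0.9247×95 + 0.0753×87 ≃ 87.8495 + 6.5484 ≃ 94.3978

94.40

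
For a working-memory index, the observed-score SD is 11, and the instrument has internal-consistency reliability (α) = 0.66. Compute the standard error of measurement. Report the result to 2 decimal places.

6.41

SEM = 11.0000 · √(1 − 0.6600) = 11.0000 · √0.3400 ≈ 11.0000 · 0.5831 ≈ 6.4140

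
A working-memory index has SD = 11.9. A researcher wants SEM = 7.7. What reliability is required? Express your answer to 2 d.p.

0.58

r = 1 − (SEM / SD)² = 1 − (7.7000 / 11.9)² ≈ 1 − 0.4187 ≈ 0.5813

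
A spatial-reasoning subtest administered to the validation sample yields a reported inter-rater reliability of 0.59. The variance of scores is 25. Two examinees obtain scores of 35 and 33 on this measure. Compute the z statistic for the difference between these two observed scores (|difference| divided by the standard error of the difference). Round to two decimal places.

0.44

σ = 25^(1/2) = 5.00000
SEM = 5.00000*√(1 − 0.59000) ≈ 3.20156
Standard error of the difference = 3.20156·√2 ≈ 4.52769
z = |35 − 33| / 4.52769 = 2 / 4.52769 ≈ 0.44173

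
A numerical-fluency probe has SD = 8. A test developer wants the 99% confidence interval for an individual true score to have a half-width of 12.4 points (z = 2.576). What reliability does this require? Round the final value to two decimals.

Required SEM = 12.4 / 2.576 ≈ 4.814
r = 1 − (SEM / SD)² = 1 − (4.814 / 8)² ≈ 1 − 0.362 ≈ 0.638

0.64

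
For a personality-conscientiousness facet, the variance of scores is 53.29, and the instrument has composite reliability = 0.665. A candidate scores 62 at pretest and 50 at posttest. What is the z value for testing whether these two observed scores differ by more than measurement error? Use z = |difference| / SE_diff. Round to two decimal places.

2.01

σ = 53.29^(1/2) = 7.30000
SEM = 7.30000×√(1 − 0.66500) ≈ 4.22518
SE_diff = √2 × SEM ≈ 5.97531
z = |62 − 50| / 5.97531 = 12 / 5.97531 ≈ 2.00826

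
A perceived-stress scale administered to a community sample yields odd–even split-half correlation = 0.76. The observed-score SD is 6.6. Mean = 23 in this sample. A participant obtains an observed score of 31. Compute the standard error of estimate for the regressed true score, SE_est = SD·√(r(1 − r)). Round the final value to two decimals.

2.26

Spearman-Brown: r = 2(0.76) / (1 + 0.76) = 1.52000 / 1.76000 ≈ 0.86364
SE_est = SD · √(r(1 − r)) = 6.60000 · √0.11777 ≈ 6.60000 · 0.34317 ≈ 2.26495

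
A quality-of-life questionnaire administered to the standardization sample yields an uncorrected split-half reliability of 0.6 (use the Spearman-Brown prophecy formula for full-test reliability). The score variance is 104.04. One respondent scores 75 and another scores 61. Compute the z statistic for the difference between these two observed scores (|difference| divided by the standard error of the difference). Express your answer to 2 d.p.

1.94

SD = √104.04 = 10.20000
Full-length reliability (Spearman-Brown) = 2(0.6)/(1+0.6) ≈ 0.75000
The standard error of measurement is 10.20000*√(1 − 0.75000) ≈ 10.20000*0.50000 ≈ 5.10000.
SE_diff = √2 * SEM ≈ 7.21249
z = 14 / 7.21249 ≈ 1.94108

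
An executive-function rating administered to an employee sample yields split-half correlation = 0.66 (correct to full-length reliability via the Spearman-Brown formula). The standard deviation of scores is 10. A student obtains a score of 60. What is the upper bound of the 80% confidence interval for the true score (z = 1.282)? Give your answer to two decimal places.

65.80

Full-length reliability (Spearman-Brown) = 2(0.66)/(1+0.66) ≈ 0.7952
SEM = 10.0000*√(1 − 0.7952) ≈ 4.5257
1.282 * SEM ≈ 5.8019
Upper bound: 60 + 5.8019 = 65.8019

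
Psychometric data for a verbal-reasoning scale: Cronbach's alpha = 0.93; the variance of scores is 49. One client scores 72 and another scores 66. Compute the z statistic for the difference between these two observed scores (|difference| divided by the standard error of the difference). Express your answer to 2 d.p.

SD = √49 = 7.0000
SEM = 7.0000 · √(1 − 0.9300) = 7.0000 · √0.0700 ≈ 7.0000 · 0.2646 ≈ 1.8520
Standard error of the difference = 1.8520·√2 ≈ 2.6192
z = |72 − 66| / 2.6192 = 6 / 2.6192 ≈ 2.2908

2.29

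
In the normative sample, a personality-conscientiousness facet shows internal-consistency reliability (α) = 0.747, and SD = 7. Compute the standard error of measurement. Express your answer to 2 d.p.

3.52

SEM = 7.000 * √(1 − 0.747) = 7.000 * √0.253 ≃ 7.000 * 0.503 ≃ 3.521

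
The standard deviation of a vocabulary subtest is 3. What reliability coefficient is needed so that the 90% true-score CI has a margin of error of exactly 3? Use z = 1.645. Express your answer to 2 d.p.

Required SEM = 3 / 1.645 ≃ 1.8237
r = 1 − (SEM / SD)² = 1 − (1.8237 / 3)² ≃ 1 − 0.3695 ≃ 0.6305

0.63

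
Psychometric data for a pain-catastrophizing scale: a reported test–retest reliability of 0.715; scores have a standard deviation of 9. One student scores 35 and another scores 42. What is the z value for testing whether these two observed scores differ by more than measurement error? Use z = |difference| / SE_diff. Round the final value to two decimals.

The standard error of measurement is 9.00000·√(1 − 0.71500) ≈ 9.00000·0.53385 ≈ 4.80469.
SE_diff = √2 · SEM ≈ 6.79485
z = |35 − 42| / 6.79485 = 7 / 6.79485 ≈ 1.03019

1.03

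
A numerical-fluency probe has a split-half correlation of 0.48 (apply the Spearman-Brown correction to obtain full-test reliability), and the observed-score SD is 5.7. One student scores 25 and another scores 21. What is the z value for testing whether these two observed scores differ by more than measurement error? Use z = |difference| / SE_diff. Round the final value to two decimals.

0.84

r_full = 2·0.48 / (1 + 0.48) ≃ 0.6486
SEM = 5.7000 * √(1 − 0.6486) = 5.7000 * √0.3514 ≃ 5.7000 * 0.5927 ≃ 3.3787
SE_diff = SEM * √2 ≃ 3.3787 * 1.4142 ≃ 4.7782
z = 4 / 4.7782 ≃ 0.8371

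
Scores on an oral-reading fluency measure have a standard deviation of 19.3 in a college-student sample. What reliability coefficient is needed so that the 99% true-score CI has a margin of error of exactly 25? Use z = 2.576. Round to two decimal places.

0.75

Required SEM = 25 / 2.576 ≃ 9.705
r = 1 − (SEM / SD)² = 1 − (9.705 / 19.3)² ≃ 1 − 0.253 ≃ 0.747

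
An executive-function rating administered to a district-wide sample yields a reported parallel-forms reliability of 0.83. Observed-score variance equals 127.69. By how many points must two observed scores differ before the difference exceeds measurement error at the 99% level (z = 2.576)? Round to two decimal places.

SD = √127.69 = 11.3000
SEM = 11.3000 * √(1 − 0.8300) = 11.3000 * √0.1700 ≃ 11.3000 * 0.4123 ≃ 4.6591
SE_diff = SEM * √2 ≃ 4.6591 * 1.4142 ≃ 6.5890
Smallest detectable difference = 2.576*6.5890 ≃ 16.9732

16.97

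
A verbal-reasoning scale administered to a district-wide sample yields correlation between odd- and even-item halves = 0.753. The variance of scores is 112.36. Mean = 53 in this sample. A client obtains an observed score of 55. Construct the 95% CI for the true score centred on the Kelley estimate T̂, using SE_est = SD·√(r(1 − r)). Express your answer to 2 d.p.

[47.49, 61.95]

σ = 112.36^(1/2) = 10.600
Full-length reliability (Spearman-Brown) = 2(0.753)/(1+0.753) ≈ 0.859
Estimated true score = 0.859·55 + (1 − 0.859)·53 ≈ 54.718
SE_est = 10.600·√[r(1 − r)] ≈ 3.688
CI = 54.718 ± 1.96 · 3.688 → [47.490, 61.947]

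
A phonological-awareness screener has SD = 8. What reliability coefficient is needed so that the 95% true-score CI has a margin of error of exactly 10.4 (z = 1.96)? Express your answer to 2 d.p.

0.56

SEM needed = half-width / z = 10.4/1.96 ≃ 5.306
Required reliability = 1 − (SEM/SD)² = 1 − 0.440 ≃ 0.560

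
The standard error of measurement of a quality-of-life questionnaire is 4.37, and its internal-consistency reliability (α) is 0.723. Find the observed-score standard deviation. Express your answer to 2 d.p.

SD = 4.37 / √(1 − 0.723) ≃ 8.3031

8.30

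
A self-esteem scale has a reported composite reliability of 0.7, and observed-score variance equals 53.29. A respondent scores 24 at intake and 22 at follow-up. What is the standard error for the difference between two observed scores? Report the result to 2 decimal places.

SD = √53.29 ≈ 7.30000
SEM = 7.30000 * √(1 − 0.70000) = 7.30000 * √0.30000 ≈ 7.30000 * 0.54772 ≈ 3.99837
Standard error of the difference = 3.99837·√2 ≈ 5.65456

5.65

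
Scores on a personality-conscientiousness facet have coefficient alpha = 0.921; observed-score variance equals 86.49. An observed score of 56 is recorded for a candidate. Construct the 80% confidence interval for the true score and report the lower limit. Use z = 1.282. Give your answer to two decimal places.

SD = √86.49 ≃ 9.3000
SEM = 9.3000 · √(1 − 0.9210) = 9.3000 · √0.0790 ≃ 9.3000 · 0.2811 ≃ 2.6139
Half-width = 1.282·2.6139 ≃ 3.3511
Lower bound: 56 − 3.3511 = 52.6489

52.65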